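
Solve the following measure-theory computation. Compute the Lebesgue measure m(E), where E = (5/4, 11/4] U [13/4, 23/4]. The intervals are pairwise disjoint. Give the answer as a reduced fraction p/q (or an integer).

For pairwise disjoint intervals, m(union_i I_i) = sum_i m(I_i),
and m is invariant under swapping open/closed endpoints (single points have measure 0).
So m(E) = sum_i (b_i - a_i).
  I_1 has length 11/4 - 5/4 = 3/2.
  I_2 has length 23/4 - 13/4 = 5/2.
Summing:
  m(E) = 3/2 + 5/2 = 4.

4


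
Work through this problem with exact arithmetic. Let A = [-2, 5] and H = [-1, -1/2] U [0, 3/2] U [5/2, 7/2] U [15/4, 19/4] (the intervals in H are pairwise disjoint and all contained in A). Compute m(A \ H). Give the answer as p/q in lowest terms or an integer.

The ambient interval has length m(A) = 5 - (-2) = 7.
Since the holes are disjoint and sit inside A, by finite additivity
  m(H) = sum_i (b_i - a_i), and m(A \ H) = m(A) - m(H).
Computing the hole measures:
  m(H_1) = -1/2 - (-1) = 1/2.
  m(H_2) = 3/2 - 0 = 3/2.
  m(H_3) = 7/2 - 5/2 = 1.
  m(H_4) = 19/4 - 15/4 = 1.
Summed: m(H) = 1/2 + 3/2 + 1 + 1 = 4.
So m(A \ H) = 7 - 4 = 3.

3


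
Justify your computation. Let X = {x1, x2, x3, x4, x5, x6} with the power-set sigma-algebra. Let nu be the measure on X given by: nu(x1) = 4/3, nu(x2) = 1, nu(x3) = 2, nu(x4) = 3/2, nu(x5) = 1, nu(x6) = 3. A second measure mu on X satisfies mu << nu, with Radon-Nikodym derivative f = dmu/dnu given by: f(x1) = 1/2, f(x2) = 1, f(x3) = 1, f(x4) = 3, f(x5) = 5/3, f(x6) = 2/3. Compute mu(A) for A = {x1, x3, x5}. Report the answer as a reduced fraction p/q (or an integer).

By the defining property of the Radon-Nikodym derivative, for every measurable set A,
  mu(A) = integral_A f dnu.
Since nu is a discrete measure concentrated on the atoms of X, the integral over A reduces to the sum
  mu(A) = sum_{x in A} f(x) * nu({x}).
Computing each term:
  x1: f(x1) * nu(x1) = 1/2 * 4/3 = 2/3.
  x3: f(x3) * nu(x3) = 1 * 2 = 2.
  x5: f(x5) * nu(x5) = 5/3 * 1 = 5/3.
Summing: mu(A) = 2/3 + 2 + 5/3 = 13/3.

13/3


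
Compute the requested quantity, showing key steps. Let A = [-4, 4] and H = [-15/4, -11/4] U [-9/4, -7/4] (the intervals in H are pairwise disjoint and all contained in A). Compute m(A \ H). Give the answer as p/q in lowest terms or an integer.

The ambient interval has length m(A) = 4 - (-4) = 8.
Since the holes are disjoint and sit inside A, by finite additivity
  m(H) = sum_i (b_i - a_i), and m(A \ H) = m(A) - m(H).
Computing the hole measures:
  m(H_1) = -11/4 - (-15/4) = 1.
  m(H_2) = -7/4 - (-9/4) = 1/2.
Summed: m(H) = 1 + 1/2 = 3/2.
So m(A \ H) = 8 - 3/2 = 13/2.

13/2


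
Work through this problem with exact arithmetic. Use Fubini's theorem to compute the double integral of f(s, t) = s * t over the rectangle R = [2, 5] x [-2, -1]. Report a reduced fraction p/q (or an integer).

f(s, t) is a tensor product of a function of s and a function of t, and both factors are bounded continuous (hence Lebesgue integrable) on the rectangle, so Fubini's theorem applies:
  integral_R f d(m x m) = (integral_a1^b1 s ds) * (integral_a2^b2 t dt).
Inner integral in s: integral_{2}^{5} s ds = (5^2 - 2^2)/2
  = 21/2.
Inner integral in t: integral_{-2}^{-1} t dt = ((-1)^2 - (-2)^2)/2
  = -3/2.
Product: (21/2) * (-3/2) = -63/4.

-63/4


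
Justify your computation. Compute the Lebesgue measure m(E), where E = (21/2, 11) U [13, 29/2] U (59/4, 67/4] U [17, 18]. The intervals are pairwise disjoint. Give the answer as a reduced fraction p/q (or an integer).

For pairwise disjoint intervals, m(union_i I_i) = sum_i m(I_i),
and m is invariant under swapping open/closed endpoints (single points have measure 0).
So m(E) = sum_i (b_i - a_i).
  I_1 has length 11 - 21/2 = 1/2.
  I_2 has length 29/2 - 13 = 3/2.
  I_3 has length 67/4 - 59/4 = 2.
  I_4 has length 18 - 17 = 1.
Summing:
  m(E) = 1/2 + 3/2 + 2 + 1 = 5.

5


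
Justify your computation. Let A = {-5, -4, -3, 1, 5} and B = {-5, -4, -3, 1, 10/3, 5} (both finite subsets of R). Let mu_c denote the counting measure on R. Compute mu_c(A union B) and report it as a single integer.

Counting measure on a finite set equals cardinality. By inclusion-exclusion, |A union B| = |A| + |B| - |A cap B|.
|A| = 5, |B| = 6, |A cap B| = 5.
So mu_c(A union B) = 5 + 6 - 5 = 6.

6


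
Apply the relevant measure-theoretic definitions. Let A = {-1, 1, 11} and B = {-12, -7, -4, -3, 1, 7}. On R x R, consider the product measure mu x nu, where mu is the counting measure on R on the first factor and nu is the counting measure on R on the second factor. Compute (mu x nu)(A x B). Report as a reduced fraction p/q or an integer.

For a measurable rectangle A x B, the product measure satisfies
  (mu x nu)(A x B) = mu(A) * nu(B).
  mu(A) = 3.
  nu(B) = 6.
  (mu x nu)(A x B) = 3 * 6 = 18.

18


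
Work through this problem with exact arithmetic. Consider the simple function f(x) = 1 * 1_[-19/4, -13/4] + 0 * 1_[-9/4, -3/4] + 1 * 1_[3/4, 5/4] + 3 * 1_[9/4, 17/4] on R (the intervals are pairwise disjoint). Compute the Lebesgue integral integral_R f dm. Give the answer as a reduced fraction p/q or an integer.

For a simple function f = sum_i c_i * 1_{A_i} with disjoint A_i,
  integral f dm = sum_i c_i * m(A_i).
Lengths of the A_i:
  m(A_1) = -13/4 - (-19/4) = 3/2.
  m(A_2) = -3/4 - (-9/4) = 3/2.
  m(A_3) = 5/4 - 3/4 = 1/2.
  m(A_4) = 17/4 - 9/4 = 2.
Contributions c_i * m(A_i):
  (1) * (3/2) = 3/2.
  (0) * (3/2) = 0.
  (1) * (1/2) = 1/2.
  (3) * (2) = 6.
Total: 3/2 + 0 + 1/2 + 6 = 8.

8


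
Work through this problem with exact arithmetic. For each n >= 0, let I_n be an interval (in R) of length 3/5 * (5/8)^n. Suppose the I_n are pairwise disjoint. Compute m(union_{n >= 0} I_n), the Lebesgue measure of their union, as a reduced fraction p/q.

By countable additivity of the Lebesgue measure on pairwise disjoint measurable sets,
  m(union_{n >= 0} I_n) = sum_{n >= 0} m(I_n) = sum_{n >= 0} a * r^n,
  with a = 3/5 and r = 5/8.
Since 0 < r = 5/8 < 1, the geometric series converges:
  sum_{n >= 0} a * r^n = a / (1 - r).
  = 3/5 / (1 - 5/8)
  = 3/5 / (3/8)
  = 8/5.

8/5


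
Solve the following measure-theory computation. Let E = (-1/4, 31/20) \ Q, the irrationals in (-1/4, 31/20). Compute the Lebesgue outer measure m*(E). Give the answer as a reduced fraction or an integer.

The interval I = (-1/4, 31/20) has m(I) = 31/20 - (-1/4) = 9/5 (endpoints are measure-zero, so open/closed/half-open agree). Write I = (I cap Q) u (I \ Q). The rationals in I are countable, so m*(I cap Q) = 0 (cover each rational by intervals whose total length is arbitrarily small). By countable subadditivity m*(I) <= m*(I cap Q) + m*(I \ Q), hence m*(I \ Q) >= m(I) = 9/5. The reverse inequality m*(I \ Q) <= m*(I) = 9/5 is trivial since (I \ Q) is a subset of I. Therefore m*(I \ Q) = 9/5.

9/5


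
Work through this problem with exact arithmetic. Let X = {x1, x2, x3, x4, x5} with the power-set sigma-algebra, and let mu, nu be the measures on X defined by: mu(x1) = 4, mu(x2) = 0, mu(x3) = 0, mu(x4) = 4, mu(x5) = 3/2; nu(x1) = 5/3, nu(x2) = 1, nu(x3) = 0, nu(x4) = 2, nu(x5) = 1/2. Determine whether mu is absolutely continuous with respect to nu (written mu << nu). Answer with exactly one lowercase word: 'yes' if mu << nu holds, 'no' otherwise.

mu << nu means: every nu-null measurable set is also mu-null; equivalently, for every atom x, if nu({x}) = 0 then mu({x}) = 0.
Checking each atom:
  x1: nu = 5/3 > 0 -> no constraint.
  x2: nu = 1 > 0 -> no constraint.
  x3: nu = 0, mu = 0 -> consistent with mu << nu.
  x4: nu = 2 > 0 -> no constraint.
  x5: nu = 1/2 > 0 -> no constraint.
No atom violates the condition. Therefore mu << nu.

yes


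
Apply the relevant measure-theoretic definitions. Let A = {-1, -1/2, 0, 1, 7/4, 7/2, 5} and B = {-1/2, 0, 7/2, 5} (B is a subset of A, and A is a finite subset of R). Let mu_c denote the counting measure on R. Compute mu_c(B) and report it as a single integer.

Counting measure assigns mu_c(E) = |E| (number of elements) when E is finite.
B has 4 element(s), so mu_c(B) = 4.

4


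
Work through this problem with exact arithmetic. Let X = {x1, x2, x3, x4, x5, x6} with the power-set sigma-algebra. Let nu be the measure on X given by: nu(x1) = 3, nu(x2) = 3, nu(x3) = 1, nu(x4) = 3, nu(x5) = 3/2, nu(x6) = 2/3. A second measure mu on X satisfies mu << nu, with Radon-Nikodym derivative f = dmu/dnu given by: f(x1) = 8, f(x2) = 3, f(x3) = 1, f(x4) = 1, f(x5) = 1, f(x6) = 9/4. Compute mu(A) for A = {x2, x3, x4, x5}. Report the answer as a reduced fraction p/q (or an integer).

By the defining property of the Radon-Nikodym derivative, for every measurable set A,
  mu(A) = integral_A f dnu.
Since nu is a discrete measure concentrated on the atoms of X, the integral over A reduces to the sum
  mu(A) = sum_{x in A} f(x) * nu({x}).
Computing each term:
  x2: f(x2) * nu(x2) = 3 * 3 = 9.
  x3: f(x3) * nu(x3) = 1 * 1 = 1.
  x4: f(x4) * nu(x4) = 1 * 3 = 3.
  x5: f(x5) * nu(x5) = 1 * 3/2 = 3/2.
Summing: mu(A) = 9 + 1 + 3 + 3/2 = 29/2.

29/2


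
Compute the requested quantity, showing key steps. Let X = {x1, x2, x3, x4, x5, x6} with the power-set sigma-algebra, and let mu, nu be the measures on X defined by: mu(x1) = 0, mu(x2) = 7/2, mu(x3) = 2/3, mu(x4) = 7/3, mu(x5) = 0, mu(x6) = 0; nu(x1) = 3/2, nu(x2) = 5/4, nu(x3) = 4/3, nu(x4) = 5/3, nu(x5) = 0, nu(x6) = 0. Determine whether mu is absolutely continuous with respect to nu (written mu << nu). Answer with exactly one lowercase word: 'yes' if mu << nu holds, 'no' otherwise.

mu << nu means: every nu-null measurable set is also mu-null; equivalently, for every atom x, if nu({x}) = 0 then mu({x}) = 0.
Checking each atom:
  x1: nu = 3/2 > 0 -> no constraint.
  x2: nu = 5/4 > 0 -> no constraint.
  x3: nu = 4/3 > 0 -> no constraint.
  x4: nu = 5/3 > 0 -> no constraint.
  x5: nu = 0, mu = 0 -> consistent with mu << nu.
  x6: nu = 0, mu = 0 -> consistent with mu << nu.
No atom violates the condition. Therefore mu << nu.

yes


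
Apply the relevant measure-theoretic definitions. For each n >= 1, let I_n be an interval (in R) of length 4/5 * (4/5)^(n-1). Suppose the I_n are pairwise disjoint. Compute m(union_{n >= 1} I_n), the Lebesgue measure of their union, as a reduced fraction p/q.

By countable additivity of the Lebesgue measure on pairwise disjoint measurable sets,
  m(union_{n >= 1} I_n) = sum_{n >= 1} m(I_n) = sum_{n >= 1} a * r^(n-1),
  with a = 4/5 and r = 4/5.
Since 0 < r = 4/5 < 1, the geometric series converges:
  sum_{n >= 1} a * r^(n-1) = a / (1 - r).
  = 4/5 / (1 - 4/5)
  = 4/5 / (1/5)
  = 4.

4


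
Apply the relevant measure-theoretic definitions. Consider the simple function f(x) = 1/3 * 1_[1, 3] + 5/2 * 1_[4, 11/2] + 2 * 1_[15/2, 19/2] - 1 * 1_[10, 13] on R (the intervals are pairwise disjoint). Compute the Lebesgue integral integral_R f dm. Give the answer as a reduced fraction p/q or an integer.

For a simple function f = sum_i c_i * 1_{A_i} with disjoint A_i,
  integral f dm = sum_i c_i * m(A_i).
Lengths of the A_i:
  m(A_1) = 3 - 1 = 2.
  m(A_2) = 11/2 - 4 = 3/2.
  m(A_3) = 19/2 - 15/2 = 2.
  m(A_4) = 13 - 10 = 3.
Contributions c_i * m(A_i):
  (1/3) * (2) = 2/3.
  (5/2) * (3/2) = 15/4.
  (2) * (2) = 4.
  (-1) * (3) = -3.
Total: 2/3 + 15/4 + 4 - 3 = 65/12.

65/12


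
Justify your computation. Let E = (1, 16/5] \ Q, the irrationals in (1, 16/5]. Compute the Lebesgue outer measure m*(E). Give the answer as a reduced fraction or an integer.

The interval I = (1, 16/5] has m(I) = 16/5 - 1 = 11/5 (endpoints are measure-zero, so open/closed/half-open agree). Write I = (I cap Q) u (I \ Q). The rationals in I are countable, so m*(I cap Q) = 0 (cover each rational by intervals whose total length is arbitrarily small). By countable subadditivity m*(I) <= m*(I cap Q) + m*(I \ Q), hence m*(I \ Q) >= m(I) = 11/5. The reverse inequality m*(I \ Q) <= m*(I) = 11/5 is trivial since (I \ Q) is a subset of I. Therefore m*(I \ Q) = 11/5.

11/5


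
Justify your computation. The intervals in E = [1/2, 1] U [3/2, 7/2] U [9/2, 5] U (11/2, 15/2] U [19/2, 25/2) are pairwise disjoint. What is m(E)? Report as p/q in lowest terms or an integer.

For pairwise disjoint intervals, m(union_i I_i) = sum_i m(I_i),
and m is invariant under swapping open/closed endpoints (single points have measure 0).
So m(E) = sum_i (b_i - a_i).
  I_1 has length 1 - 1/2 = 1/2.
  I_2 has length 7/2 - 3/2 = 2.
  I_3 has length 5 - 9/2 = 1/2.
  I_4 has length 15/2 - 11/2 = 2.
  I_5 has length 25/2 - 19/2 = 3.
Summing:
  m(E) = 1/2 + 2 + 1/2 + 2 + 3 = 8.

8


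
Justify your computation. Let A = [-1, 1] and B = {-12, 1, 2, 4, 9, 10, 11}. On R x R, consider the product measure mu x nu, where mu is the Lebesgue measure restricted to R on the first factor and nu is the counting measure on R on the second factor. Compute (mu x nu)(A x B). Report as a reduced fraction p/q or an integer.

For a measurable rectangle A x B, the product measure satisfies
  (mu x nu)(A x B) = mu(A) * nu(B).
  mu(A) = 2.
  nu(B) = 7.
  (mu x nu)(A x B) = 2 * 7 = 14.

14


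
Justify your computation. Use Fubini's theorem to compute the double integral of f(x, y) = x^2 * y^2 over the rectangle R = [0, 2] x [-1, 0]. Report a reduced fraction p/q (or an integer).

f(x, y) is a tensor product of a function of x and a function of y, and both factors are bounded continuous (hence Lebesgue integrable) on the rectangle, so Fubini's theorem applies:
  integral_R f d(m x m) = (integral_a1^b1 x^2 dx) * (integral_a2^b2 y^2 dy).
Inner integral in x: integral_{0}^{2} x^2 dx = (2^3 - 0^3)/3
  = 8/3.
Inner integral in y: integral_{-1}^{0} y^2 dy = (0^3 - (-1)^3)/3
  = 1/3.
Product: (8/3) * (1/3) = 8/9.

8/9


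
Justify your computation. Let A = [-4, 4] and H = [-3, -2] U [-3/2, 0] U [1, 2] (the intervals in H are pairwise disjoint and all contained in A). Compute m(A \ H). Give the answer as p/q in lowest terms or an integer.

The ambient interval has length m(A) = 4 - (-4) = 8.
Since the holes are disjoint and sit inside A, by finite additivity
  m(H) = sum_i (b_i - a_i), and m(A \ H) = m(A) - m(H).
Computing the hole measures:
  m(H_1) = -2 - (-3) = 1.
  m(H_2) = 0 - (-3/2) = 3/2.
  m(H_3) = 2 - 1 = 1.
Summed: m(H) = 1 + 3/2 + 1 = 7/2.
So m(A \ H) = 8 - 7/2 = 9/2.

9/2


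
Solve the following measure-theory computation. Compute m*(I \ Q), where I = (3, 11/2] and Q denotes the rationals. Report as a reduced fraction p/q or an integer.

The interval I = (3, 11/2] has m(I) = 11/2 - 3 = 5/2 (endpoints are measure-zero, so open/closed/half-open agree). Write I = (I cap Q) u (I \ Q). The rationals in I are countable, so m*(I cap Q) = 0 (cover each rational by intervals whose total length is arbitrarily small). By countable subadditivity m*(I) <= m*(I cap Q) + m*(I \ Q), hence m*(I \ Q) >= m(I) = 5/2. The reverse inequality m*(I \ Q) <= m*(I) = 5/2 is trivial since (I \ Q) is a subset of I. Therefore m*(I \ Q) = 5/2.

5/2


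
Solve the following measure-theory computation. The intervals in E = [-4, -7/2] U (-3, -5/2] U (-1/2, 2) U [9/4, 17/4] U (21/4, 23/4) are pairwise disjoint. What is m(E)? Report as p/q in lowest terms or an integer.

For pairwise disjoint intervals, m(union_i I_i) = sum_i m(I_i),
and m is invariant under swapping open/closed endpoints (single points have measure 0).
So m(E) = sum_i (b_i - a_i).
  I_1 has length -7/2 - (-4) = 1/2.
  I_2 has length -5/2 - (-3) = 1/2.
  I_3 has length 2 - (-1/2) = 5/2.
  I_4 has length 17/4 - 9/4 = 2.
  I_5 has length 23/4 - 21/4 = 1/2.
Summing:
  m(E) = 1/2 + 1/2 + 5/2 + 2 + 1/2 = 6.

6


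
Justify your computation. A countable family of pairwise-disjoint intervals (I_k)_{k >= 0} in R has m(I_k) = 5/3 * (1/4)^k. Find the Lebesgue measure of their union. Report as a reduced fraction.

By countable additivity of the Lebesgue measure on pairwise disjoint measurable sets,
  m(union_{k >= 0} I_k) = sum_{k >= 0} m(I_k) = sum_{k >= 0} a * r^k,
  with a = 5/3 and r = 1/4.
Since 0 < r = 1/4 < 1, the geometric series converges:
  sum_{k >= 0} a * r^k = a / (1 - r).
  = 5/3 / (1 - 1/4)
  = 5/3 / (3/4)
  = 20/9.

20/9


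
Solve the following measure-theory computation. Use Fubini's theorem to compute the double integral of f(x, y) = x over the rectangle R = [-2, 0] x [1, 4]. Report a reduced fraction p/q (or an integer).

f(x, y) is a tensor product of a function of x and a function of y, and both factors are bounded continuous (hence Lebesgue integrable) on the rectangle, so Fubini's theorem applies:
  integral_R f d(m x m) = (integral_a1^b1 x dx) * (integral_a2^b2 1 dy).
Inner integral in x: integral_{-2}^{0} x dx = (0^2 - (-2)^2)/2
  = -2.
Inner integral in y: integral_{1}^{4} 1 dy = (4^1 - 1^1)/1
  = 3.
Product: (-2) * (3) = -6.

-6


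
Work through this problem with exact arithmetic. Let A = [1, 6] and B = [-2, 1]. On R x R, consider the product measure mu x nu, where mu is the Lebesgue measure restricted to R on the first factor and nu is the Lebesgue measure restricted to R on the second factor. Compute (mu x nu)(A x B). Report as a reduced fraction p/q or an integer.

For a measurable rectangle A x B, the product measure satisfies
  (mu x nu)(A x B) = mu(A) * nu(B).
  mu(A) = 5.
  nu(B) = 3.
  (mu x nu)(A x B) = 5 * 3 = 15.

15


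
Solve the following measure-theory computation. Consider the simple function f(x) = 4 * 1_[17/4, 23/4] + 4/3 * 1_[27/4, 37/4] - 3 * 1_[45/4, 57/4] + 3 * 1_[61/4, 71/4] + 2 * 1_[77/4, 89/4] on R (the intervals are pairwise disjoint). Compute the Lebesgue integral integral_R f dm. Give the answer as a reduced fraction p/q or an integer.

For a simple function f = sum_i c_i * 1_{A_i} with disjoint A_i,
  integral f dm = sum_i c_i * m(A_i).
Lengths of the A_i:
  m(A_1) = 23/4 - 17/4 = 3/2.
  m(A_2) = 37/4 - 27/4 = 5/2.
  m(A_3) = 57/4 - 45/4 = 3.
  m(A_4) = 71/4 - 61/4 = 5/2.
  m(A_5) = 89/4 - 77/4 = 3.
Contributions c_i * m(A_i):
  (4) * (3/2) = 6.
  (4/3) * (5/2) = 10/3.
  (-3) * (3) = -9.
  (3) * (5/2) = 15/2.
  (2) * (3) = 6.
Total: 6 + 10/3 - 9 + 15/2 + 6 = 83/6.

83/6


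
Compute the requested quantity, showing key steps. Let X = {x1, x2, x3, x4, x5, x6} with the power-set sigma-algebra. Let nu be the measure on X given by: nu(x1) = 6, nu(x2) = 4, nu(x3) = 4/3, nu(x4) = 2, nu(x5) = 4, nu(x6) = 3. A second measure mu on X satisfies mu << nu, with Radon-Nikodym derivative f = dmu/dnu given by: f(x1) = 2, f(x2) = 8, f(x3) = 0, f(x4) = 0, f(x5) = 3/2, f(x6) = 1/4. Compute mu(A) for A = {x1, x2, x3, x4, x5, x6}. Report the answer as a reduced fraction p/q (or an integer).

By the defining property of the Radon-Nikodym derivative, for every measurable set A,
  mu(A) = integral_A f dnu.
Since nu is a discrete measure concentrated on the atoms of X, the integral over A reduces to the sum
  mu(A) = sum_{x in A} f(x) * nu({x}).
Computing each term:
  x1: f(x1) * nu(x1) = 2 * 6 = 12.
  x2: f(x2) * nu(x2) = 8 * 4 = 32.
  x3: f(x3) * nu(x3) = 0 * 4/3 = 0.
  x4: f(x4) * nu(x4) = 0 * 2 = 0.
  x5: f(x5) * nu(x5) = 3/2 * 4 = 6.
  x6: f(x6) * nu(x6) = 1/4 * 3 = 3/4.
Summing: mu(A) = 12 + 32 + 0 + 0 + 6 + 3/4 = 203/4.

203/4


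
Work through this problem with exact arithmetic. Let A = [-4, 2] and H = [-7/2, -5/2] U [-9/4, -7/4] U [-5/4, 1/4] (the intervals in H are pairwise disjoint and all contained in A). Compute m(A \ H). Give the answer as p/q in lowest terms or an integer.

The ambient interval has length m(A) = 2 - (-4) = 6.
Since the holes are disjoint and sit inside A, by finite additivity
  m(H) = sum_i (b_i - a_i), and m(A \ H) = m(A) - m(H).
Computing the hole measures:
  m(H_1) = -5/2 - (-7/2) = 1.
  m(H_2) = -7/4 - (-9/4) = 1/2.
  m(H_3) = 1/4 - (-5/4) = 3/2.
Summed: m(H) = 1 + 1/2 + 3/2 = 3.
So m(A \ H) = 6 - 3 = 3.

3


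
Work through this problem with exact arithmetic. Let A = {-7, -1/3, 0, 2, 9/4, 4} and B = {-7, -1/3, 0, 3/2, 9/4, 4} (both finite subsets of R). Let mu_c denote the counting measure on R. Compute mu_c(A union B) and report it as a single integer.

Counting measure on a finite set equals cardinality. By inclusion-exclusion, |A union B| = |A| + |B| - |A cap B|.
|A| = 6, |B| = 6, |A cap B| = 5.
So mu_c(A union B) = 6 + 6 - 5 = 7.

7


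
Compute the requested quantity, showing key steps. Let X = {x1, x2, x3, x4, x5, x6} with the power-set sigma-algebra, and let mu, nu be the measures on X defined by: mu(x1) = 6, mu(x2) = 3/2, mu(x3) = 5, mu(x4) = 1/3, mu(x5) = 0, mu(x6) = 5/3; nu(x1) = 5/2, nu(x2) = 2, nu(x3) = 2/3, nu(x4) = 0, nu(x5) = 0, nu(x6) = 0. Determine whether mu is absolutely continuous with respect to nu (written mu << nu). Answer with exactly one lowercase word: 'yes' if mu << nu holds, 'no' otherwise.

mu << nu means: every nu-null measurable set is also mu-null; equivalently, for every atom x, if nu({x}) = 0 then mu({x}) = 0.
Checking each atom:
  x1: nu = 5/2 > 0 -> no constraint.
  x2: nu = 2 > 0 -> no constraint.
  x3: nu = 2/3 > 0 -> no constraint.
  x4: nu = 0, mu = 1/3 > 0 -> violates mu << nu.
  x5: nu = 0, mu = 0 -> consistent with mu << nu.
  x6: nu = 0, mu = 5/3 > 0 -> violates mu << nu.
The atom(s) x4, x6 violate the condition (nu = 0 but mu > 0). Therefore mu is NOT absolutely continuous w.r.t. nu.

no


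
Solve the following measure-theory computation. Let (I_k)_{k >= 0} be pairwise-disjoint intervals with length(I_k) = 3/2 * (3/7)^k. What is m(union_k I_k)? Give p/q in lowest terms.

By countable additivity of the Lebesgue measure on pairwise disjoint measurable sets,
  m(union_{k >= 0} I_k) = sum_{k >= 0} m(I_k) = sum_{k >= 0} a * r^k,
  with a = 3/2 and r = 3/7.
Since 0 < r = 3/7 < 1, the geometric series converges:
  sum_{k >= 0} a * r^k = a / (1 - r).
  = 3/2 / (1 - 3/7)
  = 3/2 / (4/7)
  = 21/8.

21/8


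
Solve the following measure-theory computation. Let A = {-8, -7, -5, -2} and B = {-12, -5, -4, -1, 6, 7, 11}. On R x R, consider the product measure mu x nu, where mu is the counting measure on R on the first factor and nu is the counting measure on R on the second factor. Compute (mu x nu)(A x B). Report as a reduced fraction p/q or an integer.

For a measurable rectangle A x B, the product measure satisfies
  (mu x nu)(A x B) = mu(A) * nu(B).
  mu(A) = 4.
  nu(B) = 7.
  (mu x nu)(A x B) = 4 * 7 = 28.

28


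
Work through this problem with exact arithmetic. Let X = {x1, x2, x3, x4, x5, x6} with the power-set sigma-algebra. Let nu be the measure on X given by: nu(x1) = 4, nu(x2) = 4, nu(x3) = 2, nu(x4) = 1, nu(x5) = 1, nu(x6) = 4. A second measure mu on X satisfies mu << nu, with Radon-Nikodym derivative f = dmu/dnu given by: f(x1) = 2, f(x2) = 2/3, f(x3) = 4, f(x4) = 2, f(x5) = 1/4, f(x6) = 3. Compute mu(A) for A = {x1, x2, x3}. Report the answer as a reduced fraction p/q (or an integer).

By the defining property of the Radon-Nikodym derivative, for every measurable set A,
  mu(A) = integral_A f dnu.
Since nu is a discrete measure concentrated on the atoms of X, the integral over A reduces to the sum
  mu(A) = sum_{x in A} f(x) * nu({x}).
Computing each term:
  x1: f(x1) * nu(x1) = 2 * 4 = 8.
  x2: f(x2) * nu(x2) = 2/3 * 4 = 8/3.
  x3: f(x3) * nu(x3) = 4 * 2 = 8.
Summing: mu(A) = 8 + 8/3 + 8 = 56/3.

56/3


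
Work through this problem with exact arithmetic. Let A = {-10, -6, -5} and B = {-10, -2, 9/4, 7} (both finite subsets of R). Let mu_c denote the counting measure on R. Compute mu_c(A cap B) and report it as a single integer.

Counting measure on a finite set equals cardinality. mu_c(A cap B) = |A cap B| (elements appearing in both).
Enumerating the elements of A that also lie in B gives 1 element(s).
So mu_c(A cap B) = 1.

1


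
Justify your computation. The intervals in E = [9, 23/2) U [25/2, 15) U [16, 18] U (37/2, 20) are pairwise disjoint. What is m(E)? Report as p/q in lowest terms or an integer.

For pairwise disjoint intervals, m(union_i I_i) = sum_i m(I_i),
and m is invariant under swapping open/closed endpoints (single points have measure 0).
So m(E) = sum_i (b_i - a_i).
  I_1 has length 23/2 - 9 = 5/2.
  I_2 has length 15 - 25/2 = 5/2.
  I_3 has length 18 - 16 = 2.
  I_4 has length 20 - 37/2 = 3/2.
Summing:
  m(E) = 5/2 + 5/2 + 2 + 3/2 = 17/2.

17/2


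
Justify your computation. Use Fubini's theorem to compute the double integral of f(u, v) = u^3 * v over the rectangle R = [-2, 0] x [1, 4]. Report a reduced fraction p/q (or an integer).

f(u, v) is a tensor product of a function of u and a function of v, and both factors are bounded continuous (hence Lebesgue integrable) on the rectangle, so Fubini's theorem applies:
  integral_R f d(m x m) = (integral_a1^b1 u^3 du) * (integral_a2^b2 v dv).
Inner integral in u: integral_{-2}^{0} u^3 du = (0^4 - (-2)^4)/4
  = -4.
Inner integral in v: integral_{1}^{4} v dv = (4^2 - 1^2)/2
  = 15/2.
Product: (-4) * (15/2) = -30.

-30


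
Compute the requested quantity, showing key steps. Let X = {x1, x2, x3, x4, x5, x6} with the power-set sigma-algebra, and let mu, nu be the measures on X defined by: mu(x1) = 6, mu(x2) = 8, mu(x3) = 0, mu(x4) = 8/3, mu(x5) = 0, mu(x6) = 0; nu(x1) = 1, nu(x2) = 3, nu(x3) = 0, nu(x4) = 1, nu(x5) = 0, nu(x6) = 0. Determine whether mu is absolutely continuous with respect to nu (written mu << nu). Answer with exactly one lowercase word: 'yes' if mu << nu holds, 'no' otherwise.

mu << nu means: every nu-null measurable set is also mu-null; equivalently, for every atom x, if nu({x}) = 0 then mu({x}) = 0.
Checking each atom:
  x1: nu = 1 > 0 -> no constraint.
  x2: nu = 3 > 0 -> no constraint.
  x3: nu = 0, mu = 0 -> consistent with mu << nu.
  x4: nu = 1 > 0 -> no constraint.
  x5: nu = 0, mu = 0 -> consistent with mu << nu.
  x6: nu = 0, mu = 0 -> consistent with mu << nu.
No atom violates the condition. Therefore mu << nu.

yes


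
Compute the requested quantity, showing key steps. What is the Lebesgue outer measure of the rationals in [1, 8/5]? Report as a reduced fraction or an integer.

E = Q cap [1, 8/5] is a subset of Q, which is countable. Enumerate Q = {q_1, q_2, ...}; for any eps > 0, cover q_k by the open interval (q_k - eps/2^(k+1), q_k + eps/2^(k+1)), of length eps/2^k. The total cover length is sum_{k>=1} eps/2^k = eps. Hence m*(E) <= m*(Q) <= eps for every eps > 0, and since outer measure is non-negative, m*(E) = 0.

0


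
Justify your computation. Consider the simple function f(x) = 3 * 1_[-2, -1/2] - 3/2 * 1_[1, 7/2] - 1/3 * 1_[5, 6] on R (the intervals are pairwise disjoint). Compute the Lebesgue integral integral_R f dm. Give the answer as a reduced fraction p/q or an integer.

For a simple function f = sum_i c_i * 1_{A_i} with disjoint A_i,
  integral f dm = sum_i c_i * m(A_i).
Lengths of the A_i:
  m(A_1) = -1/2 - (-2) = 3/2.
  m(A_2) = 7/2 - 1 = 5/2.
  m(A_3) = 6 - 5 = 1.
Contributions c_i * m(A_i):
  (3) * (3/2) = 9/2.
  (-3/2) * (5/2) = -15/4.
  (-1/3) * (1) = -1/3.
Total: 9/2 - 15/4 - 1/3 = 5/12.

5/12


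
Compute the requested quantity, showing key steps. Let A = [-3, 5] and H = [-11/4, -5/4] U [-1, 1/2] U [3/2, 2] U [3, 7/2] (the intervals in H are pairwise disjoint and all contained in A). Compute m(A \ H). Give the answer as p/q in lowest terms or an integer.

The ambient interval has length m(A) = 5 - (-3) = 8.
Since the holes are disjoint and sit inside A, by finite additivity
  m(H) = sum_i (b_i - a_i), and m(A \ H) = m(A) - m(H).
Computing the hole measures:
  m(H_1) = -5/4 - (-11/4) = 3/2.
  m(H_2) = 1/2 - (-1) = 3/2.
  m(H_3) = 2 - 3/2 = 1/2.
  m(H_4) = 7/2 - 3 = 1/2.
Summed: m(H) = 3/2 + 3/2 + 1/2 + 1/2 = 4.
So m(A \ H) = 8 - 4 = 4.

4


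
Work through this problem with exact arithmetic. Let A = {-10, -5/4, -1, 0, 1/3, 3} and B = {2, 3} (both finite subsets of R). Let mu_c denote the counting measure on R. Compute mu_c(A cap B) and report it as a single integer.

Counting measure on a finite set equals cardinality. mu_c(A cap B) = |A cap B| (elements appearing in both).
Enumerating the elements of A that also lie in B gives 1 element(s).
So mu_c(A cap B) = 1.

1


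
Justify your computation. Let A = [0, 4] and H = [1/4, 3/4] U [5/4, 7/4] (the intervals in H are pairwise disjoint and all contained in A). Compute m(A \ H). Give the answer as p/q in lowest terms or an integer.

The ambient interval has length m(A) = 4 - 0 = 4.
Since the holes are disjoint and sit inside A, by finite additivity
  m(H) = sum_i (b_i - a_i), and m(A \ H) = m(A) - m(H).
Computing the hole measures:
  m(H_1) = 3/4 - 1/4 = 1/2.
  m(H_2) = 7/4 - 5/4 = 1/2.
Summed: m(H) = 1/2 + 1/2 = 1.
So m(A \ H) = 4 - 1 = 3.

3


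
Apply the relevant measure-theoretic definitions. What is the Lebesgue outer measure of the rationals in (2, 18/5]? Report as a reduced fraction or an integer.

The set Q cap (2, 18/5] is countable (a subset of the countable set Q). Lebesgue outer measure of any countable set is 0: each singleton {q} has m*({q}) = 0, and by countable subadditivity m*(union_k {q_k}) <= sum_k m*({q_k}) = sum_k 0 = 0. The reverse inequality m*(E) >= 0 is automatic. So m*(Q cap (2, 18/5]) = 0.

0


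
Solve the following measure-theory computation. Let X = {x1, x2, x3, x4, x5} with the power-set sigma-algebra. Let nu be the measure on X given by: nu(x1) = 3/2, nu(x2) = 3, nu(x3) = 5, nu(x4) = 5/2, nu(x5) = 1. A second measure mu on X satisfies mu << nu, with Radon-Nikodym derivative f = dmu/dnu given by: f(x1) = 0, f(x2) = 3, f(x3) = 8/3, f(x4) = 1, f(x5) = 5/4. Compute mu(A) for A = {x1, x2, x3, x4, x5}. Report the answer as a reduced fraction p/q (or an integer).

By the defining property of the Radon-Nikodym derivative, for every measurable set A,
  mu(A) = integral_A f dnu.
Since nu is a discrete measure concentrated on the atoms of X, the integral over A reduces to the sum
  mu(A) = sum_{x in A} f(x) * nu({x}).
Computing each term:
  x1: f(x1) * nu(x1) = 0 * 3/2 = 0.
  x2: f(x2) * nu(x2) = 3 * 3 = 9.
  x3: f(x3) * nu(x3) = 8/3 * 5 = 40/3.
  x4: f(x4) * nu(x4) = 1 * 5/2 = 5/2.
  x5: f(x5) * nu(x5) = 5/4 * 1 = 5/4.
Summing: mu(A) = 0 + 9 + 40/3 + 5/2 + 5/4 = 313/12.

313/12


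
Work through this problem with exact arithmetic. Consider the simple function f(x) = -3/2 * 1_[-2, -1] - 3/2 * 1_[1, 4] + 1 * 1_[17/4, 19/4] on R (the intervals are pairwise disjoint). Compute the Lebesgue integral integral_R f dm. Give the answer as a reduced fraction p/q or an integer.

For a simple function f = sum_i c_i * 1_{A_i} with disjoint A_i,
  integral f dm = sum_i c_i * m(A_i).
Lengths of the A_i:
  m(A_1) = -1 - (-2) = 1.
  m(A_2) = 4 - 1 = 3.
  m(A_3) = 19/4 - 17/4 = 1/2.
Contributions c_i * m(A_i):
  (-3/2) * (1) = -3/2.
  (-3/2) * (3) = -9/2.
  (1) * (1/2) = 1/2.
Total: -3/2 - 9/2 + 1/2 = -11/2.

-11/2


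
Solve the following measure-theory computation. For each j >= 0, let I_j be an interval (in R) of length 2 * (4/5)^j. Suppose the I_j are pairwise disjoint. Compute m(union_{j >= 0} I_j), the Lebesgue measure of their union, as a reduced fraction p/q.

By countable additivity of the Lebesgue measure on pairwise disjoint measurable sets,
  m(union_{j >= 0} I_j) = sum_{j >= 0} m(I_j) = sum_{j >= 0} a * r^j,
  with a = 2 and r = 4/5.
Since 0 < r = 4/5 < 1, the geometric series converges:
  sum_{j >= 0} a * r^j = a / (1 - r).
  = 2 / (1 - 4/5)
  = 2 / (1/5)
  = 10.

10


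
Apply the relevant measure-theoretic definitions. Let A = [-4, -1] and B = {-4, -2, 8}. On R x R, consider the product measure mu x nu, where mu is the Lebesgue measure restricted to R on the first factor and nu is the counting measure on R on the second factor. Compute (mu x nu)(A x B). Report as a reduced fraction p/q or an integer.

For a measurable rectangle A x B, the product measure satisfies
  (mu x nu)(A x B) = mu(A) * nu(B).
  mu(A) = 3.
  nu(B) = 3.
  (mu x nu)(A x B) = 3 * 3 = 9.

9


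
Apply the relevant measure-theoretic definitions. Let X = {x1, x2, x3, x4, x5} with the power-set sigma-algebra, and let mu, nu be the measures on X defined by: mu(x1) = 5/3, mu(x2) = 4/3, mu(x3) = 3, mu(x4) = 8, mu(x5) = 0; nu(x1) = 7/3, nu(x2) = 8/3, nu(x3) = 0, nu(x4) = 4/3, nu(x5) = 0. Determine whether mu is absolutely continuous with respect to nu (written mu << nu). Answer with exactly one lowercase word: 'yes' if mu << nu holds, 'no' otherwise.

mu << nu means: every nu-null measurable set is also mu-null; equivalently, for every atom x, if nu({x}) = 0 then mu({x}) = 0.
Checking each atom:
  x1: nu = 7/3 > 0 -> no constraint.
  x2: nu = 8/3 > 0 -> no constraint.
  x3: nu = 0, mu = 3 > 0 -> violates mu << nu.
  x4: nu = 4/3 > 0 -> no constraint.
  x5: nu = 0, mu = 0 -> consistent with mu << nu.
The atom(s) x3 violate the condition (nu = 0 but mu > 0). Therefore mu is NOT absolutely continuous w.r.t. nu.

no


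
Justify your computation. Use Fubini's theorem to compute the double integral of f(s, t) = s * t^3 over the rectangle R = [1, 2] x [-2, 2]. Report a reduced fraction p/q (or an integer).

f(s, t) is a tensor product of a function of s and a function of t, and both factors are bounded continuous (hence Lebesgue integrable) on the rectangle, so Fubini's theorem applies:
  integral_R f d(m x m) = (integral_a1^b1 s ds) * (integral_a2^b2 t^3 dt).
Inner integral in s: integral_{1}^{2} s ds = (2^2 - 1^2)/2
  = 3/2.
Inner integral in t: integral_{-2}^{2} t^3 dt = (2^4 - (-2)^4)/4
  = 0.
Product: (3/2) * (0) = 0.

0


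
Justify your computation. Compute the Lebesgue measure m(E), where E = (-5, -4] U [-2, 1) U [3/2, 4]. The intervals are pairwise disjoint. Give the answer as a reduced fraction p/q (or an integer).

For pairwise disjoint intervals, m(union_i I_i) = sum_i m(I_i),
and m is invariant under swapping open/closed endpoints (single points have measure 0).
So m(E) = sum_i (b_i - a_i).
  I_1 has length -4 - (-5) = 1.
  I_2 has length 1 - (-2) = 3.
  I_3 has length 4 - 3/2 = 5/2.
Summing:
  m(E) = 1 + 3 + 5/2 = 13/2.

13/2


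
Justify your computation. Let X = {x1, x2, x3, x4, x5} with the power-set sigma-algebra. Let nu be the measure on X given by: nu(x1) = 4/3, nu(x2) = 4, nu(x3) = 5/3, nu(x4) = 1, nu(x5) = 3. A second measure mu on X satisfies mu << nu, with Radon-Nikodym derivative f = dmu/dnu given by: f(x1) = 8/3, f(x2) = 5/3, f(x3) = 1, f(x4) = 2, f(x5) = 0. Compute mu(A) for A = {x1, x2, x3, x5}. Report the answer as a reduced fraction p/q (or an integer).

By the defining property of the Radon-Nikodym derivative, for every measurable set A,
  mu(A) = integral_A f dnu.
Since nu is a discrete measure concentrated on the atoms of X, the integral over A reduces to the sum
  mu(A) = sum_{x in A} f(x) * nu({x}).
Computing each term:
  x1: f(x1) * nu(x1) = 8/3 * 4/3 = 32/9.
  x2: f(x2) * nu(x2) = 5/3 * 4 = 20/3.
  x3: f(x3) * nu(x3) = 1 * 5/3 = 5/3.
  x5: f(x5) * nu(x5) = 0 * 3 = 0.
Summing: mu(A) = 32/9 + 20/3 + 5/3 + 0 = 107/9.

107/9


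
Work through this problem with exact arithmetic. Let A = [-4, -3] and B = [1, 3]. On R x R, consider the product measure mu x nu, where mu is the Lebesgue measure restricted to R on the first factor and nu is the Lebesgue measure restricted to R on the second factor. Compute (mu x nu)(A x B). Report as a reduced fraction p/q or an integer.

For a measurable rectangle A x B, the product measure satisfies
  (mu x nu)(A x B) = mu(A) * nu(B).
  mu(A) = 1.
  nu(B) = 2.
  (mu x nu)(A x B) = 1 * 2 = 2.

2


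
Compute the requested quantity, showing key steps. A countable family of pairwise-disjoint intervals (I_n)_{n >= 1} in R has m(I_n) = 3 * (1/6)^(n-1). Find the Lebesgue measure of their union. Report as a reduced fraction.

By countable additivity of the Lebesgue measure on pairwise disjoint measurable sets,
  m(union_{n >= 1} I_n) = sum_{n >= 1} m(I_n) = sum_{n >= 1} a * r^(n-1),
  with a = 3 and r = 1/6.
Since 0 < r = 1/6 < 1, the geometric series converges:
  sum_{n >= 1} a * r^(n-1) = a / (1 - r).
  = 3 / (1 - 1/6)
  = 3 / (5/6)
  = 18/5.

18/5


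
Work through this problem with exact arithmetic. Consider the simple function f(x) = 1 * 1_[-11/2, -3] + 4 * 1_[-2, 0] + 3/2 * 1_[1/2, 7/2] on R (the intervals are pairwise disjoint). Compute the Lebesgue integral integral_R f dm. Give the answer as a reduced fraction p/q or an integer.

For a simple function f = sum_i c_i * 1_{A_i} with disjoint A_i,
  integral f dm = sum_i c_i * m(A_i).
Lengths of the A_i:
  m(A_1) = -3 - (-11/2) = 5/2.
  m(A_2) = 0 - (-2) = 2.
  m(A_3) = 7/2 - 1/2 = 3.
Contributions c_i * m(A_i):
  (1) * (5/2) = 5/2.
  (4) * (2) = 8.
  (3/2) * (3) = 9/2.
Total: 5/2 + 8 + 9/2 = 15.

15


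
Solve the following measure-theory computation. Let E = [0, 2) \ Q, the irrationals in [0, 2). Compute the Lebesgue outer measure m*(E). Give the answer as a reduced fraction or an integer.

The interval I = [0, 2) has m(I) = 2 - 0 = 2 (endpoints are measure-zero, so open/closed/half-open agree). Write I = (I cap Q) u (I \ Q). The rationals in I are countable, so m*(I cap Q) = 0 (cover each rational by intervals whose total length is arbitrarily small). By countable subadditivity m*(I) <= m*(I cap Q) + m*(I \ Q), hence m*(I \ Q) >= m(I) = 2. The reverse inequality m*(I \ Q) <= m*(I) = 2 is trivial since (I \ Q) is a subset of I. Therefore m*(I \ Q) = 2.

2


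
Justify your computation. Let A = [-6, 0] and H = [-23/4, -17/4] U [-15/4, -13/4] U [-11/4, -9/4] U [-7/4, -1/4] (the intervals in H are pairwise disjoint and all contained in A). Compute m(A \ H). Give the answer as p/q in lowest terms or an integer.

The ambient interval has length m(A) = 0 - (-6) = 6.
Since the holes are disjoint and sit inside A, by finite additivity
  m(H) = sum_i (b_i - a_i), and m(A \ H) = m(A) - m(H).
Computing the hole measures:
  m(H_1) = -17/4 - (-23/4) = 3/2.
  m(H_2) = -13/4 - (-15/4) = 1/2.
  m(H_3) = -9/4 - (-11/4) = 1/2.
  m(H_4) = -1/4 - (-7/4) = 3/2.
Summed: m(H) = 3/2 + 1/2 + 1/2 + 3/2 = 4.
So m(A \ H) = 6 - 4 = 2.

2


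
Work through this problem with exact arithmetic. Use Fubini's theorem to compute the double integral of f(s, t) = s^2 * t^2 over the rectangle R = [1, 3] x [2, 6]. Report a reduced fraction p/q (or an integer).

f(s, t) is a tensor product of a function of s and a function of t, and both factors are bounded continuous (hence Lebesgue integrable) on the rectangle, so Fubini's theorem applies:
  integral_R f d(m x m) = (integral_a1^b1 s^2 ds) * (integral_a2^b2 t^2 dt).
Inner integral in s: integral_{1}^{3} s^2 ds = (3^3 - 1^3)/3
  = 26/3.
Inner integral in t: integral_{2}^{6} t^2 dt = (6^3 - 2^3)/3
  = 208/3.
Product: (26/3) * (208/3) = 5408/9.

5408/9


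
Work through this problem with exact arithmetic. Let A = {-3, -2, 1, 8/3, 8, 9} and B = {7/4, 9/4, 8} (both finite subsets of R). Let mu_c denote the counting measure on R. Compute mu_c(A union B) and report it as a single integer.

Counting measure on a finite set equals cardinality. By inclusion-exclusion, |A union B| = |A| + |B| - |A cap B|.
|A| = 6, |B| = 3, |A cap B| = 1.
So mu_c(A union B) = 6 + 3 - 1 = 8.

8


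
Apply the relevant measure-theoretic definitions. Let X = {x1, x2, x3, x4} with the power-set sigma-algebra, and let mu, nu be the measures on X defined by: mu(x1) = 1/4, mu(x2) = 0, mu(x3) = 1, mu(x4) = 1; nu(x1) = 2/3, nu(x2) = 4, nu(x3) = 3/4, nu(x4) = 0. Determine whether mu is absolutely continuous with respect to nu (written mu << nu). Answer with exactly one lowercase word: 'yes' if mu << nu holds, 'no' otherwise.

mu << nu means: every nu-null measurable set is also mu-null; equivalently, for every atom x, if nu({x}) = 0 then mu({x}) = 0.
Checking each atom:
  x1: nu = 2/3 > 0 -> no constraint.
  x2: nu = 4 > 0 -> no constraint.
  x3: nu = 3/4 > 0 -> no constraint.
  x4: nu = 0, mu = 1 > 0 -> violates mu << nu.
The atom(s) x4 violate the condition (nu = 0 but mu > 0). Therefore mu is NOT absolutely continuous w.r.t. nu.

no


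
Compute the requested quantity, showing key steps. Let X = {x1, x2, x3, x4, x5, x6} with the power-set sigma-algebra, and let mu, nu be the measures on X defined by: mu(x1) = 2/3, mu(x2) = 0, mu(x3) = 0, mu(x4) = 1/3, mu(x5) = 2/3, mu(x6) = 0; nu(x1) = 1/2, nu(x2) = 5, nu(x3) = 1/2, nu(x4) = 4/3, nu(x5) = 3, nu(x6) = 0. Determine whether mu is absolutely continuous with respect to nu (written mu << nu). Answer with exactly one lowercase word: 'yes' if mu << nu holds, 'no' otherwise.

mu << nu means: every nu-null measurable set is also mu-null; equivalently, for every atom x, if nu({x}) = 0 then mu({x}) = 0.
Checking each atom:
  x1: nu = 1/2 > 0 -> no constraint.
  x2: nu = 5 > 0 -> no constraint.
  x3: nu = 1/2 > 0 -> no constraint.
  x4: nu = 4/3 > 0 -> no constraint.
  x5: nu = 3 > 0 -> no constraint.
  x6: nu = 0, mu = 0 -> consistent with mu << nu.
No atom violates the condition. Therefore mu << nu.

yes
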